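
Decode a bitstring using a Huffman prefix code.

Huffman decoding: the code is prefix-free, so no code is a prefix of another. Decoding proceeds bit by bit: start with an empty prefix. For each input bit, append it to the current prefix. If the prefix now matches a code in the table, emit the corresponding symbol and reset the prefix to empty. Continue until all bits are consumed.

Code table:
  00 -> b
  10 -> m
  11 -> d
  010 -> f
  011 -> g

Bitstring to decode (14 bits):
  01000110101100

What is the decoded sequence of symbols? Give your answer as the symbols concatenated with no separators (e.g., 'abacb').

Bit 0: prefix='0' (no match yet)
Bit 1: prefix='01' (no match yet)
Bit 2: prefix='010' -> emit 'f', reset
Bit 3: prefix='0' (no match yet)
Bit 4: prefix='00' -> emit 'b', reset
Bit 5: prefix='1' (no match yet)
Bit 6: prefix='11' -> emit 'd', reset
Bit 7: prefix='0' (no match yet)
Bit 8: prefix='01' (no match yet)
Bit 9: prefix='010' -> emit 'f', reset
Bit 10: prefix='1' (no match yet)
Bit 11: prefix='11' -> emit 'd', reset
Bit 12: prefix='0' (no match yet)
Bit 13: prefix='00' -> emit 'b', reset

Answer: fbdfdb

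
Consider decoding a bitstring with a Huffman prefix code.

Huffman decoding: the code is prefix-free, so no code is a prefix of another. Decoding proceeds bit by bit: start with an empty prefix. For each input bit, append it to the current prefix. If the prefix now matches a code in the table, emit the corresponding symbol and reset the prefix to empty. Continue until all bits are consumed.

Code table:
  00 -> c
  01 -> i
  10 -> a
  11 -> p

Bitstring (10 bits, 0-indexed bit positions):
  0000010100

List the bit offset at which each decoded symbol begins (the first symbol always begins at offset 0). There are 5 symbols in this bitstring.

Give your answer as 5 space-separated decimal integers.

Bit 0: prefix='0' (no match yet)
Bit 1: prefix='00' -> emit 'c', reset
Bit 2: prefix='0' (no match yet)
Bit 3: prefix='00' -> emit 'c', reset
Bit 4: prefix='0' (no match yet)
Bit 5: prefix='01' -> emit 'i', reset
Bit 6: prefix='0' (no match yet)
Bit 7: prefix='01' -> emit 'i', reset
Bit 8: prefix='0' (no match yet)
Bit 9: prefix='00' -> emit 'c', reset

Answer: 0 2 4 6 8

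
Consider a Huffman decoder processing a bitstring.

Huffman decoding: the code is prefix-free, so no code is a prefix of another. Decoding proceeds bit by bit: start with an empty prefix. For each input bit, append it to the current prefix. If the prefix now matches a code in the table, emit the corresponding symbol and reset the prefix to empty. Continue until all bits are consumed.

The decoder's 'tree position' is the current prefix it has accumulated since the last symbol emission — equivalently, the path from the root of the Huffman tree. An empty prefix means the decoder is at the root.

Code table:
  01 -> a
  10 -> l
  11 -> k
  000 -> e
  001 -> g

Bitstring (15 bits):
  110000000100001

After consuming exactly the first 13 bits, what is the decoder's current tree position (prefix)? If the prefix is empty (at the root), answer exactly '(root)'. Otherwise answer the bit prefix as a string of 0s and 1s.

Bit 0: prefix='1' (no match yet)
Bit 1: prefix='11' -> emit 'k', reset
Bit 2: prefix='0' (no match yet)
Bit 3: prefix='00' (no match yet)
Bit 4: prefix='000' -> emit 'e', reset
Bit 5: prefix='0' (no match yet)
Bit 6: prefix='00' (no match yet)
Bit 7: prefix='000' -> emit 'e', reset
Bit 8: prefix='0' (no match yet)
Bit 9: prefix='01' -> emit 'a', reset
Bit 10: prefix='0' (no match yet)
Bit 11: prefix='00' (no match yet)
Bit 12: prefix='000' -> emit 'e', reset

Answer: (root)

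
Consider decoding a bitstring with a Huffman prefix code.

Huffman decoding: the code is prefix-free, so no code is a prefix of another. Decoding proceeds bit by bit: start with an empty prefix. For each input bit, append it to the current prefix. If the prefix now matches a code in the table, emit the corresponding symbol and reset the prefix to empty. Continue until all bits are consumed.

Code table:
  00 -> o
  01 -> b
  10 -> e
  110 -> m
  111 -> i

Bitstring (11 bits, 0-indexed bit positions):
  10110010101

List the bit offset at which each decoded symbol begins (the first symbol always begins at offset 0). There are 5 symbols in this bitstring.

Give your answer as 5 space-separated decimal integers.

Answer: 0 2 5 7 9

Derivation:
Bit 0: prefix='1' (no match yet)
Bit 1: prefix='10' -> emit 'e', reset
Bit 2: prefix='1' (no match yet)
Bit 3: prefix='11' (no match yet)
Bit 4: prefix='110' -> emit 'm', reset
Bit 5: prefix='0' (no match yet)
Bit 6: prefix='01' -> emit 'b', reset
Bit 7: prefix='0' (no match yet)
Bit 8: prefix='01' -> emit 'b', reset
Bit 9: prefix='0' (no match yet)
Bit 10: prefix='01' -> emit 'b', reset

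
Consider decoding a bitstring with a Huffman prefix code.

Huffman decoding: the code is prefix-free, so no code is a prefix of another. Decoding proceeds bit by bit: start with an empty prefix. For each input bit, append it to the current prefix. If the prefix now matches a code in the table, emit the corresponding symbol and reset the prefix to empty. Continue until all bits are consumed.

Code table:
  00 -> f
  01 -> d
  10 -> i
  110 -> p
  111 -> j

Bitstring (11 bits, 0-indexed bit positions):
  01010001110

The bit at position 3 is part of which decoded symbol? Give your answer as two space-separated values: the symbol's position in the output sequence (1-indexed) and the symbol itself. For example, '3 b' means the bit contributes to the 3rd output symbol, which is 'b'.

Answer: 2 d

Derivation:
Bit 0: prefix='0' (no match yet)
Bit 1: prefix='01' -> emit 'd', reset
Bit 2: prefix='0' (no match yet)
Bit 3: prefix='01' -> emit 'd', reset
Bit 4: prefix='0' (no match yet)
Bit 5: prefix='00' -> emit 'f', reset
Bit 6: prefix='0' (no match yet)
Bit 7: prefix='01' -> emit 'd', reset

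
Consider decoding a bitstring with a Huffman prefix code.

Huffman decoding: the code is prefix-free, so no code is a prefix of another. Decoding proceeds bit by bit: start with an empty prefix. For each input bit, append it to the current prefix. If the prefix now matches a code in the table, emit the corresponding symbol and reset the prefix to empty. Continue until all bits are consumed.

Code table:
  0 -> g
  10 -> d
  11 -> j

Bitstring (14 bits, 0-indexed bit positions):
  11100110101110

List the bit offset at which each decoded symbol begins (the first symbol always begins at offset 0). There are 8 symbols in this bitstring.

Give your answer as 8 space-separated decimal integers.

Bit 0: prefix='1' (no match yet)
Bit 1: prefix='11' -> emit 'j', reset
Bit 2: prefix='1' (no match yet)
Bit 3: prefix='10' -> emit 'd', reset
Bit 4: prefix='0' -> emit 'g', reset
Bit 5: prefix='1' (no match yet)
Bit 6: prefix='11' -> emit 'j', reset
Bit 7: prefix='0' -> emit 'g', reset
Bit 8: prefix='1' (no match yet)
Bit 9: prefix='10' -> emit 'd', reset
Bit 10: prefix='1' (no match yet)
Bit 11: prefix='11' -> emit 'j', reset
Bit 12: prefix='1' (no match yet)
Bit 13: prefix='10' -> emit 'd', reset

Answer: 0 2 4 5 7 8 10 12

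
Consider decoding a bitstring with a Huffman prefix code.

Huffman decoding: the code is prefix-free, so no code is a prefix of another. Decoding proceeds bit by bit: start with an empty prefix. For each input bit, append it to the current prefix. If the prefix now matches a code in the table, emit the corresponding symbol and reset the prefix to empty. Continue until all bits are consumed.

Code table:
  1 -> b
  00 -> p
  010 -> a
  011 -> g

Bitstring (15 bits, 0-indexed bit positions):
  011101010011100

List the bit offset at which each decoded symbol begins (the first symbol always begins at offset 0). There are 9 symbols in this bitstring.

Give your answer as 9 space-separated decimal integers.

Answer: 0 3 4 7 8 10 11 12 13

Derivation:
Bit 0: prefix='0' (no match yet)
Bit 1: prefix='01' (no match yet)
Bit 2: prefix='011' -> emit 'g', reset
Bit 3: prefix='1' -> emit 'b', reset
Bit 4: prefix='0' (no match yet)
Bit 5: prefix='01' (no match yet)
Bit 6: prefix='010' -> emit 'a', reset
Bit 7: prefix='1' -> emit 'b', reset
Bit 8: prefix='0' (no match yet)
Bit 9: prefix='00' -> emit 'p', reset
Bit 10: prefix='1' -> emit 'b', reset
Bit 11: prefix='1' -> emit 'b', reset
Bit 12: prefix='1' -> emit 'b', reset
Bit 13: prefix='0' (no match yet)
Bit 14: prefix='00' -> emit 'p', reset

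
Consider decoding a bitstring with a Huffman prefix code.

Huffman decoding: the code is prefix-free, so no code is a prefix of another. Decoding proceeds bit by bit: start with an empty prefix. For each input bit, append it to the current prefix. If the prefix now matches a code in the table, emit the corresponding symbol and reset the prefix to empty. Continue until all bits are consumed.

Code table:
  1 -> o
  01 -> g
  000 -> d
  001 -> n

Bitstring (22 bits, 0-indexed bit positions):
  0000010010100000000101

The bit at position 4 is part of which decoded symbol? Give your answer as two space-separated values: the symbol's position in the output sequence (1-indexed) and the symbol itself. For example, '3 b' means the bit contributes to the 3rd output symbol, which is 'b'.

Bit 0: prefix='0' (no match yet)
Bit 1: prefix='00' (no match yet)
Bit 2: prefix='000' -> emit 'd', reset
Bit 3: prefix='0' (no match yet)
Bit 4: prefix='00' (no match yet)
Bit 5: prefix='001' -> emit 'n', reset
Bit 6: prefix='0' (no match yet)
Bit 7: prefix='00' (no match yet)
Bit 8: prefix='001' -> emit 'n', reset

Answer: 2 n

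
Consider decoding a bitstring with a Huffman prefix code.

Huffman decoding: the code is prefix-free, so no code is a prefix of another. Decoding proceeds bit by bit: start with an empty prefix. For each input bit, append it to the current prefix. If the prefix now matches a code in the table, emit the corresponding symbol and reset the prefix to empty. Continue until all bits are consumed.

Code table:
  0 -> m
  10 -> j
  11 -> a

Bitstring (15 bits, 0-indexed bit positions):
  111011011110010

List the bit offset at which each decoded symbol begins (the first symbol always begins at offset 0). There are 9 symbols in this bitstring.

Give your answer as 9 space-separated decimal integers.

Answer: 0 2 4 6 7 9 11 12 13

Derivation:
Bit 0: prefix='1' (no match yet)
Bit 1: prefix='11' -> emit 'a', reset
Bit 2: prefix='1' (no match yet)
Bit 3: prefix='10' -> emit 'j', reset
Bit 4: prefix='1' (no match yet)
Bit 5: prefix='11' -> emit 'a', reset
Bit 6: prefix='0' -> emit 'm', reset
Bit 7: prefix='1' (no match yet)
Bit 8: prefix='11' -> emit 'a', reset
Bit 9: prefix='1' (no match yet)
Bit 10: prefix='11' -> emit 'a', reset
Bit 11: prefix='0' -> emit 'm', reset
Bit 12: prefix='0' -> emit 'm', reset
Bit 13: prefix='1' (no match yet)
Bit 14: prefix='10' -> emit 'j', reset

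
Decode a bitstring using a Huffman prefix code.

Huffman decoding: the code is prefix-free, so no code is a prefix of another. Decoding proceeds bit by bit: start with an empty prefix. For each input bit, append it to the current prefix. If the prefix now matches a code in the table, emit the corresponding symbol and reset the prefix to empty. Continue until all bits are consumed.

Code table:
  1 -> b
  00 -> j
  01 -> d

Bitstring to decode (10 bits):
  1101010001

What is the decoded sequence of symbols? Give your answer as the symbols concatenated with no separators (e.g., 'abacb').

Answer: bbddjd

Derivation:
Bit 0: prefix='1' -> emit 'b', reset
Bit 1: prefix='1' -> emit 'b', reset
Bit 2: prefix='0' (no match yet)
Bit 3: prefix='01' -> emit 'd', reset
Bit 4: prefix='0' (no match yet)
Bit 5: prefix='01' -> emit 'd', reset
Bit 6: prefix='0' (no match yet)
Bit 7: prefix='00' -> emit 'j', reset
Bit 8: prefix='0' (no match yet)
Bit 9: prefix='01' -> emit 'd', reset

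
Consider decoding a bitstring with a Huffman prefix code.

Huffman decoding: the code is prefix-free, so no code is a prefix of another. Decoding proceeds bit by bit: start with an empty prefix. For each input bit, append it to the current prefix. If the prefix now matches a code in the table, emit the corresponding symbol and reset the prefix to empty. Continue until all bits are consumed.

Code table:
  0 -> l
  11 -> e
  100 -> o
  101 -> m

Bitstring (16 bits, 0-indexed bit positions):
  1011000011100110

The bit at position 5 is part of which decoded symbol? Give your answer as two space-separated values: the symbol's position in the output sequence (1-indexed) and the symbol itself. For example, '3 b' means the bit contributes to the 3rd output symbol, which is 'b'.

Bit 0: prefix='1' (no match yet)
Bit 1: prefix='10' (no match yet)
Bit 2: prefix='101' -> emit 'm', reset
Bit 3: prefix='1' (no match yet)
Bit 4: prefix='10' (no match yet)
Bit 5: prefix='100' -> emit 'o', reset
Bit 6: prefix='0' -> emit 'l', reset
Bit 7: prefix='0' -> emit 'l', reset
Bit 8: prefix='1' (no match yet)
Bit 9: prefix='11' -> emit 'e', reset

Answer: 2 o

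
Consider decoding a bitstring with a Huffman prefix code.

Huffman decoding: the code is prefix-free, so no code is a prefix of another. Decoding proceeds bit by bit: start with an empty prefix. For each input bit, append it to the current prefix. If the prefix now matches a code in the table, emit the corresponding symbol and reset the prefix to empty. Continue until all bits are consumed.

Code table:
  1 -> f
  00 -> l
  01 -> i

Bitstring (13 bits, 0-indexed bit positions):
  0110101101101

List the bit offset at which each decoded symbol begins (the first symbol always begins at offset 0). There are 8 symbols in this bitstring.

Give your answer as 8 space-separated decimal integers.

Answer: 0 2 3 5 7 8 10 11

Derivation:
Bit 0: prefix='0' (no match yet)
Bit 1: prefix='01' -> emit 'i', reset
Bit 2: prefix='1' -> emit 'f', reset
Bit 3: prefix='0' (no match yet)
Bit 4: prefix='01' -> emit 'i', reset
Bit 5: prefix='0' (no match yet)
Bit 6: prefix='01' -> emit 'i', reset
Bit 7: prefix='1' -> emit 'f', reset
Bit 8: prefix='0' (no match yet)
Bit 9: prefix='01' -> emit 'i', reset
Bit 10: prefix='1' -> emit 'f', reset
Bit 11: prefix='0' (no match yet)
Bit 12: prefix='01' -> emit 'i', reset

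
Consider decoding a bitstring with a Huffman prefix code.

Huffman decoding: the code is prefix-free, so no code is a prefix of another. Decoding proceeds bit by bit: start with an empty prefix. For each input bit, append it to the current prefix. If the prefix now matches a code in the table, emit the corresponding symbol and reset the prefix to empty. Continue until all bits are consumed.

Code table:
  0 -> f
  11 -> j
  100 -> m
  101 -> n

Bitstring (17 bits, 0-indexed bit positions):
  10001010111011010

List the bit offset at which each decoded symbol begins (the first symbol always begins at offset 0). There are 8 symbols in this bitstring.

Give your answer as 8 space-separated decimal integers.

Bit 0: prefix='1' (no match yet)
Bit 1: prefix='10' (no match yet)
Bit 2: prefix='100' -> emit 'm', reset
Bit 3: prefix='0' -> emit 'f', reset
Bit 4: prefix='1' (no match yet)
Bit 5: prefix='10' (no match yet)
Bit 6: prefix='101' -> emit 'n', reset
Bit 7: prefix='0' -> emit 'f', reset
Bit 8: prefix='1' (no match yet)
Bit 9: prefix='11' -> emit 'j', reset
Bit 10: prefix='1' (no match yet)
Bit 11: prefix='10' (no match yet)
Bit 12: prefix='101' -> emit 'n', reset
Bit 13: prefix='1' (no match yet)
Bit 14: prefix='10' (no match yet)
Bit 15: prefix='101' -> emit 'n', reset
Bit 16: prefix='0' -> emit 'f', reset

Answer: 0 3 4 7 8 10 13 16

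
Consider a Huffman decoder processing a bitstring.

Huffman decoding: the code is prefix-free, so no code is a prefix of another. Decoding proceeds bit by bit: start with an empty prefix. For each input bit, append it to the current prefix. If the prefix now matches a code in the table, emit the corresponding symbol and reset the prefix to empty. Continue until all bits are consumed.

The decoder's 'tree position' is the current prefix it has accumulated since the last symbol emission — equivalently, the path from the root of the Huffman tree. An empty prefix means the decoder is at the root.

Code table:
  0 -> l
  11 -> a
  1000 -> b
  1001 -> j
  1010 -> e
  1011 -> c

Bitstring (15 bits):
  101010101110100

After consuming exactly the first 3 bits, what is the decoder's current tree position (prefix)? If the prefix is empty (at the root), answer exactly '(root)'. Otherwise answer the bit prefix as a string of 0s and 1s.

Bit 0: prefix='1' (no match yet)
Bit 1: prefix='10' (no match yet)
Bit 2: prefix='101' (no match yet)

Answer: 101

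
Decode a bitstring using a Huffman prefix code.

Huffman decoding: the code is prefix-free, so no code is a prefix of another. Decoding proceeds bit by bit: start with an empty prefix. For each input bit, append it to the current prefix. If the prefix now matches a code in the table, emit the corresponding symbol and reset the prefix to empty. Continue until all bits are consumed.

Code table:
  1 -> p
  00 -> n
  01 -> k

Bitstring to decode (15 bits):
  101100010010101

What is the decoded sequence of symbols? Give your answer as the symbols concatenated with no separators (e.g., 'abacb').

Answer: pkpnknpkk

Derivation:
Bit 0: prefix='1' -> emit 'p', reset
Bit 1: prefix='0' (no match yet)
Bit 2: prefix='01' -> emit 'k', reset
Bit 3: prefix='1' -> emit 'p', reset
Bit 4: prefix='0' (no match yet)
Bit 5: prefix='00' -> emit 'n', reset
Bit 6: prefix='0' (no match yet)
Bit 7: prefix='01' -> emit 'k', reset
Bit 8: prefix='0' (no match yet)
Bit 9: prefix='00' -> emit 'n', reset
Bit 10: prefix='1' -> emit 'p', reset
Bit 11: prefix='0' (no match yet)
Bit 12: prefix='01' -> emit 'k', reset
Bit 13: prefix='0' (no match yet)
Bit 14: prefix='01' -> emit 'k', reset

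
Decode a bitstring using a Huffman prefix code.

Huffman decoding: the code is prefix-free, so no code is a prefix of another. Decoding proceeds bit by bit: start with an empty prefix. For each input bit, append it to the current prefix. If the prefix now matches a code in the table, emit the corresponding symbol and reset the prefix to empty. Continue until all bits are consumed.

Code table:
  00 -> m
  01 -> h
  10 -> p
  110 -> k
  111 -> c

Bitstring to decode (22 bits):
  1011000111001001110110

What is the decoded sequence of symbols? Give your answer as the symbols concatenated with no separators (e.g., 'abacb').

Answer: pkmcmphkk

Derivation:
Bit 0: prefix='1' (no match yet)
Bit 1: prefix='10' -> emit 'p', reset
Bit 2: prefix='1' (no match yet)
Bit 3: prefix='11' (no match yet)
Bit 4: prefix='110' -> emit 'k', reset
Bit 5: prefix='0' (no match yet)
Bit 6: prefix='00' -> emit 'm', reset
Bit 7: prefix='1' (no match yet)
Bit 8: prefix='11' (no match yet)
Bit 9: prefix='111' -> emit 'c', reset
Bit 10: prefix='0' (no match yet)
Bit 11: prefix='00' -> emit 'm', reset
Bit 12: prefix='1' (no match yet)
Bit 13: prefix='10' -> emit 'p', reset
Bit 14: prefix='0' (no match yet)
Bit 15: prefix='01' -> emit 'h', reset
Bit 16: prefix='1' (no match yet)
Bit 17: prefix='11' (no match yet)
Bit 18: prefix='110' -> emit 'k', reset
Bit 19: prefix='1' (no match yet)
Bit 20: prefix='11' (no match yet)
Bit 21: prefix='110' -> emit 'k', reset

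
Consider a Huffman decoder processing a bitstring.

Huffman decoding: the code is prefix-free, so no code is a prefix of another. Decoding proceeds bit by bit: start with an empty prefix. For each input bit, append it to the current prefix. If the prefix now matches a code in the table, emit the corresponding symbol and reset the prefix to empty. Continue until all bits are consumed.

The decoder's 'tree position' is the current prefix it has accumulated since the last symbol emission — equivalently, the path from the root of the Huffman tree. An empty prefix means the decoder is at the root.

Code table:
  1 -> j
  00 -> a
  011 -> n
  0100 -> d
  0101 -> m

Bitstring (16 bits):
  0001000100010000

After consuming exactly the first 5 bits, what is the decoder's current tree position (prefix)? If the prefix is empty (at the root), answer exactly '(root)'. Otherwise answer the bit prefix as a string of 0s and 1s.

Answer: 010

Derivation:
Bit 0: prefix='0' (no match yet)
Bit 1: prefix='00' -> emit 'a', reset
Bit 2: prefix='0' (no match yet)
Bit 3: prefix='01' (no match yet)
Bit 4: prefix='010' (no match yet)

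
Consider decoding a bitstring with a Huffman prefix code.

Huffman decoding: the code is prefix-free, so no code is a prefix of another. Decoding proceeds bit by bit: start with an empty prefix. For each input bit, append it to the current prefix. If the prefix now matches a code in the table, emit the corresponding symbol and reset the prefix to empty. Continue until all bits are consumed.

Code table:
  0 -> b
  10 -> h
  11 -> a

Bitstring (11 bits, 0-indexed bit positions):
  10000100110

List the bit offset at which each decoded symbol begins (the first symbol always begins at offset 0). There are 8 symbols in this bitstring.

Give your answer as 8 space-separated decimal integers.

Bit 0: prefix='1' (no match yet)
Bit 1: prefix='10' -> emit 'h', reset
Bit 2: prefix='0' -> emit 'b', reset
Bit 3: prefix='0' -> emit 'b', reset
Bit 4: prefix='0' -> emit 'b', reset
Bit 5: prefix='1' (no match yet)
Bit 6: prefix='10' -> emit 'h', reset
Bit 7: prefix='0' -> emit 'b', reset
Bit 8: prefix='1' (no match yet)
Bit 9: prefix='11' -> emit 'a', reset
Bit 10: prefix='0' -> emit 'b', reset

Answer: 0 2 3 4 5 7 8 10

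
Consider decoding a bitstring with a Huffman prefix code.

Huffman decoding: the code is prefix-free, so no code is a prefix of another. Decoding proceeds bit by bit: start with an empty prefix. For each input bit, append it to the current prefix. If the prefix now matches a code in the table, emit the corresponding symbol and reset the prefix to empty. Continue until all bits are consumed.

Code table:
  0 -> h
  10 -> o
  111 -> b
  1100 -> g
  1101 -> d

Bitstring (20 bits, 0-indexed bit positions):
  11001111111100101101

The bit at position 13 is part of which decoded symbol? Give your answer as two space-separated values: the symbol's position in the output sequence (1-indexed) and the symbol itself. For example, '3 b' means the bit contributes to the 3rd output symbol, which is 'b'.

Bit 0: prefix='1' (no match yet)
Bit 1: prefix='11' (no match yet)
Bit 2: prefix='110' (no match yet)
Bit 3: prefix='1100' -> emit 'g', reset
Bit 4: prefix='1' (no match yet)
Bit 5: prefix='11' (no match yet)
Bit 6: prefix='111' -> emit 'b', reset
Bit 7: prefix='1' (no match yet)
Bit 8: prefix='11' (no match yet)
Bit 9: prefix='111' -> emit 'b', reset
Bit 10: prefix='1' (no match yet)
Bit 11: prefix='11' (no match yet)
Bit 12: prefix='110' (no match yet)
Bit 13: prefix='1100' -> emit 'g', reset
Bit 14: prefix='1' (no match yet)
Bit 15: prefix='10' -> emit 'o', reset
Bit 16: prefix='1' (no match yet)
Bit 17: prefix='11' (no match yet)

Answer: 4 g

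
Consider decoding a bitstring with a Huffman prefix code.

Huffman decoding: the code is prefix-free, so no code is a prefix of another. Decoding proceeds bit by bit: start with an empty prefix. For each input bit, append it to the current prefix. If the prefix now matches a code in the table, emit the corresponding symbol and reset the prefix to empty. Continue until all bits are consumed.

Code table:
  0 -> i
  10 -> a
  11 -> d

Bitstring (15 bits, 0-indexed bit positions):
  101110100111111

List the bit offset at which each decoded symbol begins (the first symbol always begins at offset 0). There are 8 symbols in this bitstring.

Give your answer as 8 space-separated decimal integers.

Answer: 0 2 4 6 8 9 11 13

Derivation:
Bit 0: prefix='1' (no match yet)
Bit 1: prefix='10' -> emit 'a', reset
Bit 2: prefix='1' (no match yet)
Bit 3: prefix='11' -> emit 'd', reset
Bit 4: prefix='1' (no match yet)
Bit 5: prefix='10' -> emit 'a', reset
Bit 6: prefix='1' (no match yet)
Bit 7: prefix='10' -> emit 'a', reset
Bit 8: prefix='0' -> emit 'i', reset
Bit 9: prefix='1' (no match yet)
Bit 10: prefix='11' -> emit 'd', reset
Bit 11: prefix='1' (no match yet)
Bit 12: prefix='11' -> emit 'd', reset
Bit 13: prefix='1' (no match yet)
Bit 14: prefix='11' -> emit 'd', reset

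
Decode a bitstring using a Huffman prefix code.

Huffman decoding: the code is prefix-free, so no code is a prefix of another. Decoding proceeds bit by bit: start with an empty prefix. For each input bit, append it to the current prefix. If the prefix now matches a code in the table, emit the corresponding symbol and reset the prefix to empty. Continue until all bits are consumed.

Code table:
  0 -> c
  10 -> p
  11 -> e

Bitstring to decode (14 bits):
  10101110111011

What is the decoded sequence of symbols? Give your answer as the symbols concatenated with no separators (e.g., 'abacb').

Bit 0: prefix='1' (no match yet)
Bit 1: prefix='10' -> emit 'p', reset
Bit 2: prefix='1' (no match yet)
Bit 3: prefix='10' -> emit 'p', reset
Bit 4: prefix='1' (no match yet)
Bit 5: prefix='11' -> emit 'e', reset
Bit 6: prefix='1' (no match yet)
Bit 7: prefix='10' -> emit 'p', reset
Bit 8: prefix='1' (no match yet)
Bit 9: prefix='11' -> emit 'e', reset
Bit 10: prefix='1' (no match yet)
Bit 11: prefix='10' -> emit 'p', reset
Bit 12: prefix='1' (no match yet)
Bit 13: prefix='11' -> emit 'e', reset

Answer: ppepepe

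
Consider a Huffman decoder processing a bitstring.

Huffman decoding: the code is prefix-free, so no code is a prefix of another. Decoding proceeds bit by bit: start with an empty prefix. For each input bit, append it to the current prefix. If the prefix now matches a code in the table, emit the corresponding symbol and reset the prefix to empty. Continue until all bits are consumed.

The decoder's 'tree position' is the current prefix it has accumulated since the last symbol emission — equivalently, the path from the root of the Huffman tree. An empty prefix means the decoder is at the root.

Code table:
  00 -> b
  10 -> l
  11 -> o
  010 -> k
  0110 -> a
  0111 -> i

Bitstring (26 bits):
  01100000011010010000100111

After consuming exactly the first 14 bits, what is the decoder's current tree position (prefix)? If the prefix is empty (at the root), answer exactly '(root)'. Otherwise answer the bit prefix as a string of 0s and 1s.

Answer: (root)

Derivation:
Bit 0: prefix='0' (no match yet)
Bit 1: prefix='01' (no match yet)
Bit 2: prefix='011' (no match yet)
Bit 3: prefix='0110' -> emit 'a', reset
Bit 4: prefix='0' (no match yet)
Bit 5: prefix='00' -> emit 'b', reset
Bit 6: prefix='0' (no match yet)
Bit 7: prefix='00' -> emit 'b', reset
Bit 8: prefix='0' (no match yet)
Bit 9: prefix='01' (no match yet)
Bit 10: prefix='011' (no match yet)
Bit 11: prefix='0110' -> emit 'a', reset
Bit 12: prefix='1' (no match yet)
Bit 13: prefix='10' -> emit 'l', reset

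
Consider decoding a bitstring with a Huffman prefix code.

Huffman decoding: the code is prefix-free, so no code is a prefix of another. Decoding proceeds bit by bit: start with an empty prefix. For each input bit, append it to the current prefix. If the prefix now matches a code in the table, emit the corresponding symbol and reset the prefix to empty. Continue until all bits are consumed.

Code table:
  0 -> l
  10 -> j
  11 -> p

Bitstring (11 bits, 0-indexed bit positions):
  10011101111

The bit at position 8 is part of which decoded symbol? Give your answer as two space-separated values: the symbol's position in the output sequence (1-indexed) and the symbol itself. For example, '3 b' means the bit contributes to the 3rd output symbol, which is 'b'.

Answer: 5 p

Derivation:
Bit 0: prefix='1' (no match yet)
Bit 1: prefix='10' -> emit 'j', reset
Bit 2: prefix='0' -> emit 'l', reset
Bit 3: prefix='1' (no match yet)
Bit 4: prefix='11' -> emit 'p', reset
Bit 5: prefix='1' (no match yet)
Bit 6: prefix='10' -> emit 'j', reset
Bit 7: prefix='1' (no match yet)
Bit 8: prefix='11' -> emit 'p', reset
Bit 9: prefix='1' (no match yet)
Bit 10: prefix='11' -> emit 'p', reset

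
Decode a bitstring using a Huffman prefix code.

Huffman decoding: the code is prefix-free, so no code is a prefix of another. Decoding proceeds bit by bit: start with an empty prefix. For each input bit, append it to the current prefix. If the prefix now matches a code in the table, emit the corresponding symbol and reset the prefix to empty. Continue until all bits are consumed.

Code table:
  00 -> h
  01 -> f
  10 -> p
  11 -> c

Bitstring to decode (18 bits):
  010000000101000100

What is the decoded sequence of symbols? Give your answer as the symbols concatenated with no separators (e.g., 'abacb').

Answer: fhhhffhfh

Derivation:
Bit 0: prefix='0' (no match yet)
Bit 1: prefix='01' -> emit 'f', reset
Bit 2: prefix='0' (no match yet)
Bit 3: prefix='00' -> emit 'h', reset
Bit 4: prefix='0' (no match yet)
Bit 5: prefix='00' -> emit 'h', reset
Bit 6: prefix='0' (no match yet)
Bit 7: prefix='00' -> emit 'h', reset
Bit 8: prefix='0' (no match yet)
Bit 9: prefix='01' -> emit 'f', reset
Bit 10: prefix='0' (no match yet)
Bit 11: prefix='01' -> emit 'f', reset
Bit 12: prefix='0' (no match yet)
Bit 13: prefix='00' -> emit 'h', reset
Bit 14: prefix='0' (no match yet)
Bit 15: prefix='01' -> emit 'f', reset
Bit 16: prefix='0' (no match yet)
Bit 17: prefix='00' -> emit 'h', reset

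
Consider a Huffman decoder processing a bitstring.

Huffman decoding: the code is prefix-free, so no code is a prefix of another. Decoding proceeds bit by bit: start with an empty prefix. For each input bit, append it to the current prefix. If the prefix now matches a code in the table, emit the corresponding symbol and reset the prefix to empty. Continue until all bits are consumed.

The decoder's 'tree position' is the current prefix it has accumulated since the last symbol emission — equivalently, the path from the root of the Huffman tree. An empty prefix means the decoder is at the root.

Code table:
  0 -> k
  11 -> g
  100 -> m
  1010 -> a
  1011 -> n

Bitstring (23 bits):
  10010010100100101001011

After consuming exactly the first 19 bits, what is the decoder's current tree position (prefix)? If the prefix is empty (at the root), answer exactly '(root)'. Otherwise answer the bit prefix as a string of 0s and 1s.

Answer: (root)

Derivation:
Bit 0: prefix='1' (no match yet)
Bit 1: prefix='10' (no match yet)
Bit 2: prefix='100' -> emit 'm', reset
Bit 3: prefix='1' (no match yet)
Bit 4: prefix='10' (no match yet)
Bit 5: prefix='100' -> emit 'm', reset
Bit 6: prefix='1' (no match yet)
Bit 7: prefix='10' (no match yet)
Bit 8: prefix='101' (no match yet)
Bit 9: prefix='1010' -> emit 'a', reset
Bit 10: prefix='0' -> emit 'k', reset
Bit 11: prefix='1' (no match yet)
Bit 12: prefix='10' (no match yet)
Bit 13: prefix='100' -> emit 'm', reset
Bit 14: prefix='1' (no match yet)
Bit 15: prefix='10' (no match yet)
Bit 16: prefix='101' (no match yet)
Bit 17: prefix='1010' -> emit 'a', reset
Bit 18: prefix='0' -> emit 'k', reset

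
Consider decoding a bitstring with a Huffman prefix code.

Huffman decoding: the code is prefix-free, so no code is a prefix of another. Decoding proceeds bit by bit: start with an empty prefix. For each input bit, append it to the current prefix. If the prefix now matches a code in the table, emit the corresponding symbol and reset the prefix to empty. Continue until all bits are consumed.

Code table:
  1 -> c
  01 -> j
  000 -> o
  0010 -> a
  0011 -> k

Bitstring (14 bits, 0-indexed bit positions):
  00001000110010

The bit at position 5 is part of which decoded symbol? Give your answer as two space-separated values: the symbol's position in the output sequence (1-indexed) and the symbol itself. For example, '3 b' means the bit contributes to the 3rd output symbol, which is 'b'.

Answer: 3 o

Derivation:
Bit 0: prefix='0' (no match yet)
Bit 1: prefix='00' (no match yet)
Bit 2: prefix='000' -> emit 'o', reset
Bit 3: prefix='0' (no match yet)
Bit 4: prefix='01' -> emit 'j', reset
Bit 5: prefix='0' (no match yet)
Bit 6: prefix='00' (no match yet)
Bit 7: prefix='000' -> emit 'o', reset
Bit 8: prefix='1' -> emit 'c', reset
Bit 9: prefix='1' -> emit 'c', reset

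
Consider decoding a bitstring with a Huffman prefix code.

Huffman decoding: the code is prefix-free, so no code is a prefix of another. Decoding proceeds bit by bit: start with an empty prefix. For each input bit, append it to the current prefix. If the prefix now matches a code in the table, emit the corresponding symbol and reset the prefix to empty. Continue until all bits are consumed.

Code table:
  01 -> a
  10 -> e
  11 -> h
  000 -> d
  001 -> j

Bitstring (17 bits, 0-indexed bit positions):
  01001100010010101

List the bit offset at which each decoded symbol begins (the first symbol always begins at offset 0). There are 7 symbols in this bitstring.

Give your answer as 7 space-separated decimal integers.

Answer: 0 2 5 7 10 13 15

Derivation:
Bit 0: prefix='0' (no match yet)
Bit 1: prefix='01' -> emit 'a', reset
Bit 2: prefix='0' (no match yet)
Bit 3: prefix='00' (no match yet)
Bit 4: prefix='001' -> emit 'j', reset
Bit 5: prefix='1' (no match yet)
Bit 6: prefix='10' -> emit 'e', reset
Bit 7: prefix='0' (no match yet)
Bit 8: prefix='00' (no match yet)
Bit 9: prefix='001' -> emit 'j', reset
Bit 10: prefix='0' (no match yet)
Bit 11: prefix='00' (no match yet)
Bit 12: prefix='001' -> emit 'j', reset
Bit 13: prefix='0' (no match yet)
Bit 14: prefix='01' -> emit 'a', reset
Bit 15: prefix='0' (no match yet)
Bit 16: prefix='01' -> emit 'a', reset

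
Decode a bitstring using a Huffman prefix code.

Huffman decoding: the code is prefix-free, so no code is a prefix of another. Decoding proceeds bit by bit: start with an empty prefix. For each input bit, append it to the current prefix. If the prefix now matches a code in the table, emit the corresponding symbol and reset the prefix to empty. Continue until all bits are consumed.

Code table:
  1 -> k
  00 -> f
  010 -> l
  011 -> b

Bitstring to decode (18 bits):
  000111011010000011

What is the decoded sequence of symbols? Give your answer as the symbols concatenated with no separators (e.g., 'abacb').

Answer: fbkblffkk

Derivation:
Bit 0: prefix='0' (no match yet)
Bit 1: prefix='00' -> emit 'f', reset
Bit 2: prefix='0' (no match yet)
Bit 3: prefix='01' (no match yet)
Bit 4: prefix='011' -> emit 'b', reset
Bit 5: prefix='1' -> emit 'k', reset
Bit 6: prefix='0' (no match yet)
Bit 7: prefix='01' (no match yet)
Bit 8: prefix='011' -> emit 'b', reset
Bit 9: prefix='0' (no match yet)
Bit 10: prefix='01' (no match yet)
Bit 11: prefix='010' -> emit 'l', reset
Bit 12: prefix='0' (no match yet)
Bit 13: prefix='00' -> emit 'f', reset
Bit 14: prefix='0' (no match yet)
Bit 15: prefix='00' -> emit 'f', reset
Bit 16: prefix='1' -> emit 'k', reset
Bit 17: prefix='1' -> emit 'k', reset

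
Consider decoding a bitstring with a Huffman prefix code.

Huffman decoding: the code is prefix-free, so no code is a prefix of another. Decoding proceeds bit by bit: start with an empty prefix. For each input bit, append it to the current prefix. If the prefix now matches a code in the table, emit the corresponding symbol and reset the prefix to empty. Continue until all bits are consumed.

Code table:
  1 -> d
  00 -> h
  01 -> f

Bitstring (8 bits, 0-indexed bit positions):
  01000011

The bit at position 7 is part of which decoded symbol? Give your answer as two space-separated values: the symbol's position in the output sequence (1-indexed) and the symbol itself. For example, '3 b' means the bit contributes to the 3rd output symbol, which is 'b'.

Answer: 5 d

Derivation:
Bit 0: prefix='0' (no match yet)
Bit 1: prefix='01' -> emit 'f', reset
Bit 2: prefix='0' (no match yet)
Bit 3: prefix='00' -> emit 'h', reset
Bit 4: prefix='0' (no match yet)
Bit 5: prefix='00' -> emit 'h', reset
Bit 6: prefix='1' -> emit 'd', reset
Bit 7: prefix='1' -> emit 'd', reset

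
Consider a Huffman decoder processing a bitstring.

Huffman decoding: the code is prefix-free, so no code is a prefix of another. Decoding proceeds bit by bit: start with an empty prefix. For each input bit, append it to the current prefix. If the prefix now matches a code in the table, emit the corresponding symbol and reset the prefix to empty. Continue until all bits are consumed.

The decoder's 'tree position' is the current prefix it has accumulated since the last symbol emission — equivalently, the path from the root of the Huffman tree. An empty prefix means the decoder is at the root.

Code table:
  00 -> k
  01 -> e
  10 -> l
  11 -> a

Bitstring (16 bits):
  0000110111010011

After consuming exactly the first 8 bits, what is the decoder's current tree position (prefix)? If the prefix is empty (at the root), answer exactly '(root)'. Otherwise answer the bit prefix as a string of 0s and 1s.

Answer: (root)

Derivation:
Bit 0: prefix='0' (no match yet)
Bit 1: prefix='00' -> emit 'k', reset
Bit 2: prefix='0' (no match yet)
Bit 3: prefix='00' -> emit 'k', reset
Bit 4: prefix='1' (no match yet)
Bit 5: prefix='11' -> emit 'a', reset
Bit 6: prefix='0' (no match yet)
Bit 7: prefix='01' -> emit 'e', reset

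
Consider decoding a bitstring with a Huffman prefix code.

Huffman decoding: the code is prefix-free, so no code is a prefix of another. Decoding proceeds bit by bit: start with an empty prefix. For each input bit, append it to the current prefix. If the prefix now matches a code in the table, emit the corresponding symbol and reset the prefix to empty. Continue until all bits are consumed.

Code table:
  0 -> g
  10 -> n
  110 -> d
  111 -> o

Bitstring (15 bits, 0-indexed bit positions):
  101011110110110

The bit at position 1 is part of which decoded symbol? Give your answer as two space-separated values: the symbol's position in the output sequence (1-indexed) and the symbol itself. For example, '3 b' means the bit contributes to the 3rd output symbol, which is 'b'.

Bit 0: prefix='1' (no match yet)
Bit 1: prefix='10' -> emit 'n', reset
Bit 2: prefix='1' (no match yet)
Bit 3: prefix='10' -> emit 'n', reset
Bit 4: prefix='1' (no match yet)
Bit 5: prefix='11' (no match yet)

Answer: 1 n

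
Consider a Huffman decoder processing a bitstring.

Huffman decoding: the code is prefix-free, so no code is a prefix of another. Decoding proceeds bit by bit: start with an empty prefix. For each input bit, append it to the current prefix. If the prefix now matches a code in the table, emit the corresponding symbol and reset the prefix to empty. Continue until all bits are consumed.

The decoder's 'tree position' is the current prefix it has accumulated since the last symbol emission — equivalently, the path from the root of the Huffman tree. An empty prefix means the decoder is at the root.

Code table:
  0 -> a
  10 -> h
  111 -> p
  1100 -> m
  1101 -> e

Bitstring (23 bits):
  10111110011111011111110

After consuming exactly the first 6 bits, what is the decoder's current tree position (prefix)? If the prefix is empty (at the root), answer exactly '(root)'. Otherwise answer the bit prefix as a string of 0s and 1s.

Answer: 1

Derivation:
Bit 0: prefix='1' (no match yet)
Bit 1: prefix='10' -> emit 'h', reset
Bit 2: prefix='1' (no match yet)
Bit 3: prefix='11' (no match yet)
Bit 4: prefix='111' -> emit 'p', reset
Bit 5: prefix='1' (no match yet)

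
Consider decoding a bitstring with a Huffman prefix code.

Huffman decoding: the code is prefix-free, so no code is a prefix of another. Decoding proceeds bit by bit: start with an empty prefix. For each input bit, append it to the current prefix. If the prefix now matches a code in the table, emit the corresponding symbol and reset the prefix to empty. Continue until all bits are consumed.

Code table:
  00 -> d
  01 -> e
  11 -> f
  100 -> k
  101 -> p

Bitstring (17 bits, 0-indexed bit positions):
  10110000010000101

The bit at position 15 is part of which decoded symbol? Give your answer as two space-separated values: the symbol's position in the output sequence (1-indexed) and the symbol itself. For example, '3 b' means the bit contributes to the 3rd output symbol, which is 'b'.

Answer: 7 p

Derivation:
Bit 0: prefix='1' (no match yet)
Bit 1: prefix='10' (no match yet)
Bit 2: prefix='101' -> emit 'p', reset
Bit 3: prefix='1' (no match yet)
Bit 4: prefix='10' (no match yet)
Bit 5: prefix='100' -> emit 'k', reset
Bit 6: prefix='0' (no match yet)
Bit 7: prefix='00' -> emit 'd', reset
Bit 8: prefix='0' (no match yet)
Bit 9: prefix='01' -> emit 'e', reset
Bit 10: prefix='0' (no match yet)
Bit 11: prefix='00' -> emit 'd', reset
Bit 12: prefix='0' (no match yet)
Bit 13: prefix='00' -> emit 'd', reset
Bit 14: prefix='1' (no match yet)
Bit 15: prefix='10' (no match yet)
Bit 16: prefix='101' -> emit 'p', reset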